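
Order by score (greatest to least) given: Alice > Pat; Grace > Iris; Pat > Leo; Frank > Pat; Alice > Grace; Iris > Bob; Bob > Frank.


Constraints: Alice > Pat; Grace > Iris; Pat > Leo; Frank > Pat; Alice > Grace; Iris > Bob; Bob > Frank
Method: at each step, the next-highest is the one remaining person who never appears on the smaller side of a constraint between remaining people.
  Step 1: remaining {Pat, Bob, Alice, Iris, Frank, Leo, Grace}; on the smaller side: {Pat, Bob, Iris, Frank, Leo, Grace} → Alice is next (Alice > Pat; Alice > Grace).
  Step 2: remaining {Pat, Bob, Iris, Frank, Leo, Grace}; on the smaller side: {Pat, Bob, Iris, Frank, Leo} → Grace is next (Grace > Iris).
  Step 3: remaining {Pat, Bob, Iris, Frank, Leo}; on the smaller side: {Pat, Bob, Frank, Leo} → Iris is next (Iris > Bob).
  Step 4: remaining {Pat, Bob, Frank, Leo}; on the smaller side: {Pat, Frank, Leo} → Bob is next (Bob > Frank).
  Step 5: remaining {Pat, Frank, Leo}; on the smaller side: {Pat, Leo} → Frank is next (Frank > Pat).
  Step 6: remaining {Pat, Leo}; on the smaller side: {Leo} → Pat is next (Pat > Leo).
  Step 7: only Leo remains → lowest.
Final ranking (highest to lowest):

Alice > Grace > Iris > Bob > Frank > Pat > Leo


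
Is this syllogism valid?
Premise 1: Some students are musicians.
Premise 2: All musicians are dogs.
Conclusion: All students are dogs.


Premise 1: Some students are musicians.
Premise 2: All musicians are dogs.
Conclusion: All students are dogs.
Fallacy: illicit minor. The minor term (students) is distributed in the conclusion ('All students ...') but undistributed in its premise ('Some students are musicians' doesn't cover all students).
Only 'Some students are dogs' follows, not 'All'.

Invalid


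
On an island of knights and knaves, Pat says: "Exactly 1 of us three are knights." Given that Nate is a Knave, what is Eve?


Pat claims exactly 1 knights among Pat, Nate, Eve.
Given: Nate is a Knave.

Case 1: Pat is a Knight (tells truth)
  Then exactly 1 of the three are knights.
  Counting Pat, Nate: 1 knight(s) so far. Need 0 more → Eve = Knave.
Case 2: Pat is a Knave (lies)
  Then the count is NOT 1.
  If Eve = Knight, count = 1 = 1 → claim would be true, contradicts lie.
  If Eve = Knave, count = 0 ≠ 1 → lie confirmed ✓

Eve is a Knave.

Knave


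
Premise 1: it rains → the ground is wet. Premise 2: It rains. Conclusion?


Modus ponens: P → Q, P ⊢ Q
P: it rains
Q: the ground is wet
We have P → Q and P is true.
By modus ponens, Q must be true.

The ground is wet


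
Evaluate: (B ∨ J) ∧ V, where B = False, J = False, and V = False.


B = False, J = False, V = False
Step 1: B ∨ J = False OR False = False
Step 2: False ∧ V = False AND False = False
OR is true when at least one operand is true; AND requires both.

False


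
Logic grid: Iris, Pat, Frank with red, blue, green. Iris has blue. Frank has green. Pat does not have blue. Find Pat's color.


From clues:
  Frank → green
  Iris → blue
By elimination, Pat gets the remaining.

red


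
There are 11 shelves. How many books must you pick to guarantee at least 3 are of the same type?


Pigeonhole: to guarantee k in one of n categories, need (k-1)×n + 1.
k = 3, n = 11
Minimum = (3-1) × 11 + 1 = 2 × 11 + 1

23


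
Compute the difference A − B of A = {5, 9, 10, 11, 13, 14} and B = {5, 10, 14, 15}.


A = {5, 9, 10, 11, 13, 14}
B = {5, 10, 14, 15}
Operation: difference A − B
In A but not B: 9, 11, 13

{9, 11, 13}


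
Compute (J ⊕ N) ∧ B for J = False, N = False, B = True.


J = False, N = False, B = True
Step 1: J ⊕ N = False XOR False = False
Step 2: False ∧ B = False AND True = False
XOR true when exactly one of J,N is true; then AND with B.

False


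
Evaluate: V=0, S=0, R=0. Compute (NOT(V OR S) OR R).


V OR S = 0
NOT(0) = 1
1 OR 0 = 1

1


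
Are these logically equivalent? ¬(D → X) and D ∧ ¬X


Expression 1: ¬(D → X)
Expression 2: D ∧ ¬X
Truth table (D X | Expr1 Expr2):
  T T |   F     F
  T F |   T     T
  F T |   F     F
  F F |   F     F
All 4 rows agree, so the expressions are logically equivalent.

Yes


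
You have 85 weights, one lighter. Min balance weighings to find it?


Each weighing has 3 outcomes (left heavy / balance / right heavy), so k weighings distinguish at most 3^k cases; splitting into three near-equal groups achieves this.
Need 3^k ≥ 85: 3^4 = 81 < 85 ≤ 3^5 = 243
k = ⌈log₃(85)⌉ = 5

5


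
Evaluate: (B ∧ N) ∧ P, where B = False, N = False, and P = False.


B = False, N = False, P = False
Step 1: B ∧ N = False AND False = False
Step 2: False ∧ P = False AND False = False
AND is true only when ALL operands are true.

False


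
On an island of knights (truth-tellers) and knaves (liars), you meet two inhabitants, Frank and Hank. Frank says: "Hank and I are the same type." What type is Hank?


Frank says: "Hank and I are the same type."
Case 1: Frank is a Knight (truth-teller)
  Statement is true → they ARE the same → Hank is also a Knight
Case 2: Frank is a Knave (liar)
  Statement is false → they are NOT the same → Hank is a Knight
In both cases, Hank is a Knight.

Knight


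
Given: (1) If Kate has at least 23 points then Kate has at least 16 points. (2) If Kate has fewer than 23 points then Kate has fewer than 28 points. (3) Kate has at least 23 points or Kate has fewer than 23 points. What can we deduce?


Constructive dilemma: (P → Q) ∧ (R → S), P ∨ R ⊢ Q ∨ S
Premise 1: Kate has at least 23 points → Kate has at least 16 points
Premise 2: Kate has fewer than 23 points → Kate has fewer than 28 points
Premise 3: Kate has at least 23 points ∨ Kate has fewer than 23 points
Case 1: Assuming Kate has at least 23 points, then by Premise 1, Kate has at least 16 points.
Case 2: Assuming Kate has fewer than 23 points, then by Premise 2, Kate has fewer than 28 points.
Since one of Kate has at least 23 points or Kate has fewer than 23 points must hold, we get Kate has at least 16 points or Kate has fewer than 28 points.

Kate has at least 16 points or Kate has fewer than 28 points.


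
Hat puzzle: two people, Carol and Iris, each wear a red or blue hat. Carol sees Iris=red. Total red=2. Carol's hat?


Total red = 2, Iris = red
Red accounted for: 1
Remaining for Carol: 1
Carol's hat is red.

red


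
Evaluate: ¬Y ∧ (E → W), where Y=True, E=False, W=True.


Y = True, E = False, W = True
Expression: ¬Y ∧ (E → W)
Step 1: ¬Y = NOT True = False
Step 2: E → W = False → True (false only if E=True, W=False) = True
Step 3: (False) ∧ (True) = False AND True = False

False


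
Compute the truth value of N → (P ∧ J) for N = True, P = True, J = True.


N = True, P = True, J = True
Step 1: P ∧ J = True AND True = True
Step 2: N → (True): false only when N=True and consequent=False.
Result: True

True


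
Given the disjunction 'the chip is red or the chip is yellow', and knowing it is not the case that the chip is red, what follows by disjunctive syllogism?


Disjunctive syllogism: P ∨ Q, ¬P ⊢ Q
Disjunction: the chip is red ∨ the chip is yellow
We know it is not the case that the chip is red.
By disjunctive syllogism, the other disjunct must be true.

The chip is yellow


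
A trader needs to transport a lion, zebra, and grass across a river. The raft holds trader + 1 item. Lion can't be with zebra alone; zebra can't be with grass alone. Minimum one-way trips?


1. trader+zebra → 2. trader ← 3. trader+lion → 4. trader+zebra ← 5. trader+grass → 6. trader ← 7. trader+zebra →
Minimum trips = 7

7


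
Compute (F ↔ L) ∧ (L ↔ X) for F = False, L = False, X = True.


F = False, L = False, X = True
Step 1: F ↔ L is true when F and L have the same value. Result: True
Step 2: L ↔ X is true when L and X have the same value. Result: False
Step 3: True ∧ False = False

False


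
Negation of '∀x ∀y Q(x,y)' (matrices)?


Original: ∀x ∀y Q(x,y)
Rule: ¬∀→∃, ¬∃→∀, negate predicate.
Negation: ∃x ∃y ¬Q(x,y)

∃x ∃y ¬Q(x,y)


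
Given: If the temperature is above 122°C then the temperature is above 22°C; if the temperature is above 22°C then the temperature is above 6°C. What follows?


Hypothetical syllogism: P → Q, Q → R ⊢ P → R
Premise 1: the temperature is above 122°C → the temperature is above 22°C
Premise 2: the temperature is above 22°C → the temperature is above 6°C
Chain the implications: the middle term (the temperature is above 22°C) links the two.
Conclusion: If the temperature is above 122°C, then the temperature is above 6°C.

If the temperature is above 122°C, then the temperature is above 6°C.


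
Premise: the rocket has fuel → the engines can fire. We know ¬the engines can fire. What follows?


Modus tollens: P → Q, ¬Q ⊢ ¬P
P: the rocket has fuel
Q: the engines can fire
We have P → Q and Q is false.
By modus tollens, P must be false.

It is not the case that the rocket has fuel


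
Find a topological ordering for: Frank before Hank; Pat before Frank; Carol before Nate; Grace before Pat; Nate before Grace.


Constraints: Frank before Hank; Pat before Frank; Carol before Nate; Grace before Pat; Nate before Grace
Method: repeatedly schedule the remaining task that has no remaining task required before it.
  Step 1: remaining {Pat, Frank, Hank, Nate, Grace, Carol}; every task except Carol still has a predecessor pending → schedule Carol.
  Step 2: remaining {Pat, Frank, Hank, Nate, Grace}; every task except Nate still has a predecessor pending → schedule Nate.
  Step 3: remaining {Pat, Frank, Hank, Grace}; every task except Grace still has a predecessor pending → schedule Grace.
  Step 4: remaining {Pat, Frank, Hank}; every task except Pat still has a predecessor pending → schedule Pat.
  Step 5: remaining {Frank, Hank}; every task except Frank still has a predecessor pending → schedule Frank.
  Step 6: only Hank remains → schedule Hank.
Resulting order:

Carol → Nate → Grace → Pat → Frank → Hank


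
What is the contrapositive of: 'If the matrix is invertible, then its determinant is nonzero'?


Original: If the matrix is invertible, then its determinant is nonzero
Contrapositive: If ¬Q, then ¬P
Negate Q: not (its determinant is nonzero)
Negate P: not (the matrix is invertible)

If not (its determinant is nonzero), then not (the matrix is invertible).


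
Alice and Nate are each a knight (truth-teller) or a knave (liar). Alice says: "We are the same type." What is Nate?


Alice says: "We are the same type."
Case 1: Alice is a Knight (truth-teller)
  Statement is true → they ARE the same → Nate is also a Knight
Case 2: Alice is a Knave (liar)
  Statement is false → they are NOT the same → Nate is a Knight
In both cases, Nate is a Knight.

Knight


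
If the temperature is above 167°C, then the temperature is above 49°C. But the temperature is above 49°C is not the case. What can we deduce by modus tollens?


Modus tollens: P → Q, ¬Q ⊢ ¬P
P: the temperature is above 167°C
Q: the temperature is above 49°C
We have P → Q and Q is false.
By modus tollens, P must be false.

It is not the case that the temperature is above 167°C


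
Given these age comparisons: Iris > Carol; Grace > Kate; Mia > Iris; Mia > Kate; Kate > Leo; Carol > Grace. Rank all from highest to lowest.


Constraints: Iris > Carol; Grace > Kate; Mia > Iris; Mia > Kate; Kate > Leo; Carol > Grace
Method: at each step, the next-highest is the one remaining person who never appears on the smaller side of a constraint between remaining people.
  Step 1: remaining {Grace, Carol, Leo, Mia, Kate, Iris}; on the smaller side: {Grace, Carol, Leo, Kate, Iris} → Mia is next (Mia > Iris; Mia > Kate).
  Step 2: remaining {Grace, Carol, Leo, Kate, Iris}; on the smaller side: {Grace, Carol, Leo, Kate} → Iris is next (Iris > Carol).
  Step 3: remaining {Grace, Carol, Leo, Kate}; on the smaller side: {Grace, Leo, Kate} → Carol is next (Carol > Grace).
  Step 4: remaining {Grace, Leo, Kate}; on the smaller side: {Leo, Kate} → Grace is next (Grace > Kate).
  Step 5: remaining {Leo, Kate}; on the smaller side: {Leo} → Kate is next (Kate > Leo).
  Step 6: only Leo remains → lowest.
Final ranking (highest to lowest):

Mia > Iris > Carol > Grace > Kate > Leo


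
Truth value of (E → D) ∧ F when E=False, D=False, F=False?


E = False, D = False, F = False
Expression: (E → D) ∧ F
Step 1: E → D = False → False (false only if E=True, D=False) = True
Step 2: (True) ∧ F = True AND False = False

False


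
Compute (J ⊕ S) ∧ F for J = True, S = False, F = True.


J = True, S = False, F = True
Step 1: J ⊕ S = True XOR False = True
Step 2: True ∧ F = True AND True = True
XOR true when exactly one of J,S is true; then AND with F.

True


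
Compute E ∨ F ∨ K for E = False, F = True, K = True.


E = False, F = True, K = True
Step 1: E ∨ F = False OR True = True
Step 2: True ∨ K = True OR True = True
OR is true when at least one operand is true.

True


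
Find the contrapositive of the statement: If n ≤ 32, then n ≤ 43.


Original: If n ≤ 32, then n ≤ 43
Contrapositive: If ¬Q, then ¬P
Negate Q: not (n ≤ 43)
Negate P: not (n ≤ 32)

If not (n ≤ 43), then not (n ≤ 32).


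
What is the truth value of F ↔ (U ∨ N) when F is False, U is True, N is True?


F = False, U = True, N = True
Step 1: U ∨ N = True OR True = True
Step 2: F ↔ (True): true when both sides have same truth value.
Result: False ↔ True = False

False


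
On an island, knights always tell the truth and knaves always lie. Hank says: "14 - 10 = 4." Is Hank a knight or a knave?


Statement: "14 - 10 = 4."
Actual: 14 - 10 = 4
Claimed: 4
Statement is TRUE → Hank tells the truth → Knight

Knight


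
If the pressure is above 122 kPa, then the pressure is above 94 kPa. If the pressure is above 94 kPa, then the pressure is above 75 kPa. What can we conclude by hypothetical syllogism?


Hypothetical syllogism: P → Q, Q → R ⊢ P → R
Premise 1: the pressure is above 122 kPa → the pressure is above 94 kPa
Premise 2: the pressure is above 94 kPa → the pressure is above 75 kPa
Chain the implications: the middle term (the pressure is above 94 kPa) links the two.
Conclusion: If the pressure is above 122 kPa, then the pressure is above 75 kPa.

If the pressure is above 122 kPa, then the pressure is above 75 kPa.


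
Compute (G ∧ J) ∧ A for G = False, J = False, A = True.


G = False, J = False, A = True
Step 1: G ∧ J = False AND False = False
Step 2: False ∧ A = False AND True = False
AND is true only when ALL operands are true.

False


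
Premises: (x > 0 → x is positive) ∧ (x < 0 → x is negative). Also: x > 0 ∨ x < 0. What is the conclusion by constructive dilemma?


Constructive dilemma: (P → Q) ∧ (R → S), P ∨ R ⊢ Q ∨ S
Premise 1: x > 0 → x is positive
Premise 2: x < 0 → x is negative
Premise 3: x > 0 ∨ x < 0
Case 1: Assuming x > 0, then by Premise 1, x is positive.
Case 2: Assuming x < 0, then by Premise 2, x is negative.
Since one of x > 0 or x < 0 must hold, we get x is positive or x is negative.

x is positive or x is negative.


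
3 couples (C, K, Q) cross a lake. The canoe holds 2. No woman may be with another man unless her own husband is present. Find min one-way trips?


Label couples C, K, Q (H = husband, W = wife).
Counting alone: 6 people, the canoe carries 2 and someone must bring it back, so each round trip nets at most +1 on the far side until the last crossing → at least 9 trips. The jealousy constraint makes 9 impossible; the shortest valid schedule has 11:
1. WC+WK →  (far: WC,WK; near: HC,HK,HQ,WQ)
2. WC ←       (far: WK; near: HC,HK,HQ,WC,WQ)
3. WC+WQ →  (far: WC,WK,WQ; near: HC,HK,HQ)
4. WC ←       (far: WK,WQ; near: HC,HK,HQ,WC)
5. HK+HQ →  (far: HK,WK,HQ,WQ; near: HC,WC)
6. HK+WK ←  (far: HQ,WQ; near: HC,WC,HK,WK)
7. HC+HK →  (far: HC,HK,HQ,WQ; near: WC,WK)
8. WQ ←       (far: HC,HK,HQ; near: WC,WK,WQ)
9. WC+WK →  (far: HC,WC,HK,WK,HQ; near: WQ)
10. HQ ←      (far: HC,WC,HK,WK; near: HQ,WQ)
11. HQ+WQ → (far: all six; near: empty)
In every state each wife is either with her husband or with no other man.
Minimum trips = 11

11


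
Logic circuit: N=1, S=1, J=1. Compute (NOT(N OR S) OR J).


N OR S = 1
NOT(1) = 0
0 OR 1 = 1

1


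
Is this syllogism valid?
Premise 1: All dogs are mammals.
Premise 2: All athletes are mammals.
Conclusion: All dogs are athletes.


Premise 1: All dogs are mammals.
Premise 2: All athletes are mammals.
Conclusion: All dogs are athletes.
Fallacy: undistributed middle. mammals is predicate in both.
Counterexample: dogs and athletes could be disjoint subsets of mammals.

Invalid


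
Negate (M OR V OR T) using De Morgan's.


De Morgan's law: ¬(P ∨ Q ∨ R) ≡ ¬P ∧ ¬Q ∧ ¬R
¬(M ∨ V ∨ T) = ¬M ∧ ¬V ∧ ¬T

¬M ∧ ¬V ∧ ¬T


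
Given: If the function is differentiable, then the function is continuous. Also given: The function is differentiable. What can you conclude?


Modus ponens: P → Q, P ⊢ Q
P: the function is differentiable
Q: the function is continuous
We have P → Q and P is true.
By modus ponens, Q must be true.

The function is continuous


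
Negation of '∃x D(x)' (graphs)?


Original: ∃x D(x)
Rule: ¬∀→∃, ¬∃→∀, negate predicate.
Negation: ∀x ¬D(x)

∀x ¬D(x)


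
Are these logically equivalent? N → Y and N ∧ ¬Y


Expression 1: N → Y
Expression 2: N ∧ ¬Y
Truth table (N Y | Expr1 Expr2):
  T T |   T     F   ← differ
  T F |   F     T   ← differ
  F T |   T     F   ← differ
  F F |   T     F   ← differ
Counterexample: N=T, Y=T gives Expr1 = T but Expr2 = F, so the expressions are NOT logically equivalent.

No


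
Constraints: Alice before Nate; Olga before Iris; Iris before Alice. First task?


Constraints: Alice before Nate; Olga before Iris; Iris before Alice
The first task can have nothing scheduled before it, so it must never appear on the right of a 'before'.
Tasks appearing after some 'before': Nate, Iris, Alice.
The only task not in that list is Olga → it is first.

Olga


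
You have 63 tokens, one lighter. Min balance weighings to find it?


Each weighing has 3 outcomes (left heavy / balance / right heavy), so k weighings distinguish at most 3^k cases; splitting into three near-equal groups achieves this.
Need 3^k ≥ 63: 3^3 = 27 < 63 ≤ 3^4 = 81
k = ⌈log₃(63)⌉ = 4

4


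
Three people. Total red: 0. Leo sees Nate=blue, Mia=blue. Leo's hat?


Total red = 0, seen red = 0
Own red = 0 - 0 = 0
Leo's hat is blue.

blue


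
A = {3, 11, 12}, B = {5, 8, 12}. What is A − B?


A = {3, 11, 12}
B = {5, 8, 12}
Operation: difference A − B
In A but not B: 3, 11

{3, 11}


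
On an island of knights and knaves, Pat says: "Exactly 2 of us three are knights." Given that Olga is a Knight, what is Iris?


Pat claims exactly 2 knights among Pat, Olga, Iris.
Given: Olga is a Knight.

Case 1: Pat is a Knight (tells truth)
  Then exactly 2 of the three are knights.
  Counting Pat, Olga: 2 knight(s) so far. Need 0 more → Iris = Knave.
Case 2: Pat is a Knave (lies)
  Then the count is NOT 2.
  If Iris = Knight, count = 2 = 2 → claim would be true, contradicts lie.
  If Iris = Knave, count = 1 ≠ 2 → lie confirmed ✓

Iris is a Knave.

Knave


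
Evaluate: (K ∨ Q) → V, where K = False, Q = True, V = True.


K = False, Q = True, V = True
Step 1: K ∨ Q = False OR True = True
Step 2: (True) → V: false only when antecedent=True and V=False.
Result: True

True


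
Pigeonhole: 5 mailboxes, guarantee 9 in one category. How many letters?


Pigeonhole: to guarantee k in one of n categories, need (k-1)×n + 1.
k = 9, n = 5
Minimum = (9-1) × 5 + 1 = 8 × 5 + 1

41


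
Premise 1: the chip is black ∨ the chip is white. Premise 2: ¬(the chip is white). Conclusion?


Disjunctive syllogism: P ∨ Q, ¬P ⊢ Q
Disjunction: the chip is black ∨ the chip is white
We know it is not the case that the chip is white.
By disjunctive syllogism, the other disjunct must be true.

The chip is black


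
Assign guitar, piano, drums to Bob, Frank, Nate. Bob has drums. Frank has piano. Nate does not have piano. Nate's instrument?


From clues:
  Frank → piano
  Bob → drums
By elimination, Nate gets the remaining.

guitar


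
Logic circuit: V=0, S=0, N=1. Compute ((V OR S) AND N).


V OR S = 0|0 = 0
0 AND 1 = 0

0


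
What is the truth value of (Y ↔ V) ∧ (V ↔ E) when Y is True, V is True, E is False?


Y = True, V = True, E = False
Step 1: Y ↔ V is true when Y and V have the same value. Result: True
Step 2: V ↔ E is true when V and E have the same value. Result: False
Step 3: True ∧ False = False

False


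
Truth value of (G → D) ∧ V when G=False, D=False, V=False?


G = False, D = False, V = False
Expression: (G → D) ∧ V
Step 1: G → D = False → False (false only if G=True, D=False) = True
Step 2: (True) ∧ V = True AND False = False

False


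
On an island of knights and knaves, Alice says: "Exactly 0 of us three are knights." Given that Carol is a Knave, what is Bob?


Alice claims exactly 0 knights among Alice, Carol, Bob.
Given: Carol is a Knave.

Case 1: Alice is a Knight (tells truth)
  Then exactly 0 of the three are knights.
  Counting Alice, Carol: 1 knight(s) so far. Need -1 more → impossible.
Case 2: Alice is a Knave (lies)
  Then the count is NOT 0.
  If Bob = Knave, count = 0 = 0 → claim would be true, contradicts lie.
  If Bob = Knight, count = 1 ≠ 0 → lie confirmed ✓

Bob is a Knight.

Knight


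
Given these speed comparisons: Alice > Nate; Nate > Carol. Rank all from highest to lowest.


Constraints: Alice > Nate; Nate > Carol
Method: at each step, the next-highest is the one remaining person who never appears on the smaller side of a constraint between remaining people.
  Step 1: remaining {Carol, Nate, Alice}; on the smaller side: {Carol, Nate} → Alice is next (Alice > Nate).
  Step 2: remaining {Carol, Nate}; on the smaller side: {Carol} → Nate is next (Nate > Carol).
  Step 3: only Carol remains → lowest.
Final ranking (highest to lowest):

Alice > Nate > Carol


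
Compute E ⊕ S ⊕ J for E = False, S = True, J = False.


E = False, S = True, J = False
Step 1: E ⊕ S = False XOR True = True
Step 2: True ⊕ J = True XOR False = True
XOR is true when an odd number of operands are true.

True


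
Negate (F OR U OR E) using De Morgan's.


De Morgan's law: ¬(P ∨ Q ∨ R) ≡ ¬P ∧ ¬Q ∧ ¬R
¬(F ∨ U ∨ E) = ¬F ∧ ¬U ∧ ¬E

¬F ∧ ¬U ∧ ¬E


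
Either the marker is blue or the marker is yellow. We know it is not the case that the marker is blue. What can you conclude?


Disjunctive syllogism: P ∨ Q, ¬P ⊢ Q
Disjunction: the marker is blue ∨ the marker is yellow
We know it is not the case that the marker is blue.
By disjunctive syllogism, the other disjunct must be true.

The marker is yellow


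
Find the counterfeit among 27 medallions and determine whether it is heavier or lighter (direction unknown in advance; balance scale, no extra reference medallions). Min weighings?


Let n = 27. 54 possibilities (n medallions × lighter/heavier); each weighing has 3 outcomes.
Bound for k weighings: say the first weighing puts j medallions on each pan. If it tips, the 2j weighed medallions remain suspects (each with a known direction) and k-1 weighings give 3^(k-1) outcomes; 3^(k-1) is odd, so 2j ≤ 3^(k-1) - 1. If it balances, the n - 2j unweighed medallions remain with direction unknown: 2(n - 2j) ≤ 3^(k-1) - 1 by the same parity argument. Adding, n ≤ (3^(k-1) - 1) + (3^(k-1) - 1)/2 = (3^k - 3)/2, and the classical three-group strategy achieves this (3 medallions in 2 weighings, 12 in 3, 39 in 4, 120 in 5).
So we need the smallest k with (3^k - 3)/2 ≥ 27.
k = 3: (3^3 - 3)/2 = 12 < 27 ✗
k = 4: (3^4 - 3)/2 = 39 ≥ 27 ✓

4


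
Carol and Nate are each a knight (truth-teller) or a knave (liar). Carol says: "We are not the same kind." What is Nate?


Carol says: "We are not the same kind."
Case 1: Carol is a Knight (truth-teller)
  Statement is true → they ARE different → Nate is a Knave
Case 2: Carol is a Knave (liar)
  Statement is false → they are NOT different → Nate is a Knave
In both cases, Nate is a Knave.

Knave


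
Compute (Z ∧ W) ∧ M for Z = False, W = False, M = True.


Z = False, W = False, M = True
Step 1: Z ∧ W = False AND False = False
Step 2: False ∧ M = False AND True = False
AND is true only when ALL operands are true.

False


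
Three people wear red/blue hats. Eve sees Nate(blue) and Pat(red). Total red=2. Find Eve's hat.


Total red = 2, seen red = 1
Own red = 2 - 1 = 1
Eve's hat is red.

red


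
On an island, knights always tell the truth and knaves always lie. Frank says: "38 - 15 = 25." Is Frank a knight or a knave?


Statement: "38 - 15 = 25."
Actual: 38 - 15 = 23
Claimed: 25
Statement is FALSE → Frank lies → Knave

Knave


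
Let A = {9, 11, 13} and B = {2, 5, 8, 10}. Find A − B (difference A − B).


A = {9, 11, 13}
B = {2, 5, 8, 10}
Operation: difference A − B
In A but not B: 9, 11, 13

{9, 11, 13}


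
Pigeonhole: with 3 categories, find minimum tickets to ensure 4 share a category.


Pigeonhole: to guarantee k in one of n categories, need (k-1)×n + 1.
k = 4, n = 3
Minimum = (4-1) × 3 + 1 = 3 × 3 + 1

10


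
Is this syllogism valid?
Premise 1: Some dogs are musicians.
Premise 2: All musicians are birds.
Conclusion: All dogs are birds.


Premise 1: Some dogs are musicians.
Premise 2: All musicians are birds.
Conclusion: All dogs are birds.
Fallacy: illicit minor. The minor term (dogs) is distributed in the conclusion ('All dogs ...') but undistributed in its premise ('Some dogs are musicians' doesn't cover all dogs).
Only 'Some dogs are birds' follows, not 'All'.

Invalid


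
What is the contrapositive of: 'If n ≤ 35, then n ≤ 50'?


Original: If n ≤ 35, then n ≤ 50
Contrapositive: If ¬Q, then ¬P
Negate Q: not (n ≤ 50)
Negate P: not (n ≤ 35)

If not (n ≤ 50), then not (n ≤ 35).


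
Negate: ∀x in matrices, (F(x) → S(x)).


Original: ∀x (F(x) → S(x))
Rule: ¬∀→∃, ¬∃→∀, negate predicate.
Negation: ∃x (F(x) ∧ ¬S(x))

∃x (F(x) ∧ ¬S(x))


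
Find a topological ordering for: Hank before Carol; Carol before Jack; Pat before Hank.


Constraints: Hank before Carol; Carol before Jack; Pat before Hank
Method: repeatedly schedule the remaining task that has no remaining task required before it.
  Step 1: remaining {Pat, Hank, Carol, Jack}; every task except Pat still has a predecessor pending → schedule Pat.
  Step 2: remaining {Hank, Carol, Jack}; every task except Hank still has a predecessor pending → schedule Hank.
  Step 3: remaining {Carol, Jack}; every task except Carol still has a predecessor pending → schedule Carol.
  Step 4: only Jack remains → schedule Jack.
Resulting order:

Pat → Hank → Carol → Jack


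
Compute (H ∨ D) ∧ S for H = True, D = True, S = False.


H = True, D = True, S = False
Step 1: H ∨ D = True OR True = True
Step 2: True ∧ S = True AND False = False
OR is true when at least one operand is true; AND requires both.

False


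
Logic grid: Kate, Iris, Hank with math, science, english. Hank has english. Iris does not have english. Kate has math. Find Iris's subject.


From clues:
  Hank → english
  Kate → math
By elimination, Iris gets the remaining.

science


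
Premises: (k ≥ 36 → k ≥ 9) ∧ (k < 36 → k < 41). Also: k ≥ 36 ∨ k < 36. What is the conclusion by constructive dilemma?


Constructive dilemma: (P → Q) ∧ (R → S), P ∨ R ⊢ Q ∨ S
Premise 1: k ≥ 36 → k ≥ 9
Premise 2: k < 36 → k < 41
Premise 3: k ≥ 36 ∨ k < 36
Case 1: Assuming k ≥ 36, then by Premise 1, k ≥ 9.
Case 2: Assuming k < 36, then by Premise 2, k < 41.
Since one of k ≥ 36 or k < 36 must hold, we get k ≥ 9 or k < 41.

k ≥ 9 or k < 41.


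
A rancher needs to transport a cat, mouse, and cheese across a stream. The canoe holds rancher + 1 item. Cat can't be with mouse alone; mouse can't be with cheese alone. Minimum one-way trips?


1. rancher+mouse → 2. rancher ← 3. rancher+cat → 4. rancher+mouse ← 5. rancher+cheese → 6. rancher ← 7. rancher+mouse →
Minimum trips = 7

7


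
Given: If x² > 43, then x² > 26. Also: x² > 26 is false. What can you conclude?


Modus tollens: P → Q, ¬Q ⊢ ¬P
P: x² > 43
Q: x² > 26
We have P → Q and Q is false.
By modus tollens, P must be false.

It is not the case that x² > 43


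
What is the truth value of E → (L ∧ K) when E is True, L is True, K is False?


E = True, L = True, K = False
Step 1: L ∧ K = True AND False = False
Step 2: E → (False): false only when E=True and consequent=False.
Result: False

False


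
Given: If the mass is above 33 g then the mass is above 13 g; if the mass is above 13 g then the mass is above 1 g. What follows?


Hypothetical syllogism: P → Q, Q → R ⊢ P → R
Premise 1: the mass is above 33 g → the mass is above 13 g
Premise 2: the mass is above 13 g → the mass is above 1 g
Chain the implications: the middle term (the mass is above 13 g) links the two.
Conclusion: If the mass is above 33 g, then the mass is above 1 g.

If the mass is above 33 g, then the mass is above 1 g.


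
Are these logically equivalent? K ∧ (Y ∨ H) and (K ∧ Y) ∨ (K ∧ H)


Expression 1: K ∧ (Y ∨ H)
Expression 2: (K ∧ Y) ∨ (K ∧ H)
Truth table (K Y H | Expr1 Expr2):
  T T T |   T     T
  T T F |   T     T
  T F T |   T     T
  T F F |   F     F
  F T T |   F     F
  F T F |   F     F
  F F T |   F     F
  F F F |   F     F
All 8 rows agree, so the expressions are logically equivalent.

Yes


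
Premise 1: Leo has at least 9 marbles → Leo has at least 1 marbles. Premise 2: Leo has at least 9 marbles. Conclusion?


Modus ponens: P → Q, P ⊢ Q
P: Leo has at least 9 marbles
Q: Leo has at least 1 marbles
We have P → Q and P is true.
By modus ponens, Q must be true.

Leo has at least 1 marbles


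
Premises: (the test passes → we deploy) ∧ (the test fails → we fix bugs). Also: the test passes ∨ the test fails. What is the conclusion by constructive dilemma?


Constructive dilemma: (P → Q) ∧ (R → S), P ∨ R ⊢ Q ∨ S
Premise 1: the test passes → we deploy
Premise 2: the test fails → we fix bugs
Premise 3: the test passes ∨ the test fails
Case 1: Assuming the test passes, then by Premise 1, we deploy.
Case 2: Assuming the test fails, then by Premise 2, we fix bugs.
Since one of the test passes or the test fails must hold, we get we deploy or we fix bugs.

We deploy or we fix bugs.


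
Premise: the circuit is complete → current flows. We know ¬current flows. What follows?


Modus tollens: P → Q, ¬Q ⊢ ¬P
P: the circuit is complete
Q: current flows
We have P → Q and Q is false.
By modus tollens, P must be false.

It is not the case that the circuit is complete


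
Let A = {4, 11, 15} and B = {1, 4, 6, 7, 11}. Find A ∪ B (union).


A = {4, 11, 15}
B = {1, 4, 6, 7, 11}
Operation: union
All elements combined: 1, 4, 6, 7, 11, 15

{1, 4, 6, 7, 11, 15}


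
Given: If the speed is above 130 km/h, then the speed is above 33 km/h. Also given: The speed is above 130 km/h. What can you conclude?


Modus ponens: P → Q, P ⊢ Q
P: the speed is above 130 km/h
Q: the speed is above 33 km/h
We have P → Q and P is true.
By modus ponens, Q must be true.

The speed is above 33 km/h


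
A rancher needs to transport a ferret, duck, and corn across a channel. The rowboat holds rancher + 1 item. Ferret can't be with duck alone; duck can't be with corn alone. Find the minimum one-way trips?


1. rancher+duck → 2. rancher ← 3. rancher+ferret → 4. rancher+duck ← 5. rancher+corn → 6. rancher ← 7. rancher+duck →
Minimum trips = 7

7


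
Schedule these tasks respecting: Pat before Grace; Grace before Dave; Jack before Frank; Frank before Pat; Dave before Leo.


Constraints: Pat before Grace; Grace before Dave; Jack before Frank; Frank before Pat; Dave before Leo
Method: repeatedly schedule the remaining task that has no remaining task required before it.
  Step 1: remaining {Pat, Grace, Dave, Jack, Leo, Frank}; every task except Jack still has a predecessor pending → schedule Jack.
  Step 2: remaining {Pat, Grace, Dave, Leo, Frank}; every task except Frank still has a predecessor pending → schedule Frank.
  Step 3: remaining {Pat, Grace, Dave, Leo}; every task except Pat still has a predecessor pending → schedule Pat.
  Step 4: remaining {Grace, Dave, Leo}; every task except Grace still has a predecessor pending → schedule Grace.
  Step 5: remaining {Dave, Leo}; every task except Dave still has a predecessor pending → schedule Dave.
  Step 6: only Leo remains → schedule Leo.
Resulting order:

Jack → Frank → Pat → Grace → Dave → Leo


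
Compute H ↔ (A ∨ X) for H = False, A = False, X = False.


H = False, A = False, X = False
Step 1: A ∨ X = False OR False = False
Step 2: H ↔ (False): true when both sides have same truth value.
Result: False ↔ False = True

True


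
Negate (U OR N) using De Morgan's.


De Morgan's law: ¬(P ∨ Q) ≡ ¬P ∧ ¬Q
¬(U ∨ N) = ¬U ∧ ¬N

¬U ∧ ¬N


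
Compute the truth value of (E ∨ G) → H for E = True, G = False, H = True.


E = True, G = False, H = True
Step 1: E ∨ G = True OR False = True
Step 2: (True) → H: false only when antecedent=True and H=False.
Result: True

True


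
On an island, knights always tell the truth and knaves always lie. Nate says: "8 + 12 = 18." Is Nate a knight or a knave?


Statement: "8 + 12 = 18."
Actual: 8 + 12 = 20
Claimed: 18
Statement is FALSE → Nate lies → Knave

Knave


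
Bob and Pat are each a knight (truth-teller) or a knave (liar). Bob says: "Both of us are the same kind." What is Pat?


Bob says: "Both of us are the same kind."
Case 1: Bob is a Knight (truth-teller)
  Statement is true → they ARE the same → Pat is also a Knight
Case 2: Bob is a Knave (liar)
  Statement is false → they are NOT the same → Pat is a Knight
In both cases, Pat is a Knight.

Knight


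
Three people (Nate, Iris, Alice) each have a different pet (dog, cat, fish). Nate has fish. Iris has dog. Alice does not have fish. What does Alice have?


From clues:
  Iris → dog
  Nate → fish
By elimination, Alice gets the remaining.

cat


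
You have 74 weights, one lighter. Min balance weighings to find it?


Each weighing has 3 outcomes (left heavy / balance / right heavy), so k weighings distinguish at most 3^k cases; splitting into three near-equal groups achieves this.
Need 3^k ≥ 74: 3^3 = 27 < 74 ≤ 3^4 = 81
k = ⌈log₃(74)⌉ = 4

4


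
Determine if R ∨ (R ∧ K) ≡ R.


Expression 1: R ∨ (R ∧ K)
Expression 2: R
Truth table (R K | Expr1 Expr2):
  T T |   T     T
  T F |   T     T
  F T |   F     F
  F F |   F     F
All 4 rows agree, so the expressions are logically equivalent.

Yes


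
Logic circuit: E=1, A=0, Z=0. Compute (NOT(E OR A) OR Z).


E OR A = 1
NOT(1) = 0
0 OR 0 = 0

0


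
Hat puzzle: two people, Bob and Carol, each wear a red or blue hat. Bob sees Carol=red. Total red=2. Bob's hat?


Total red = 2, Carol = red
Red accounted for: 1
Remaining for Bob: 1
Bob's hat is red.

red


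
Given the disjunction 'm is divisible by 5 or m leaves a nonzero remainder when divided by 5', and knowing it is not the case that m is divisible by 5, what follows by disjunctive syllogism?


Disjunctive syllogism: P ∨ Q, ¬P ⊢ Q
Disjunction: m is divisible by 5 ∨ m leaves a nonzero remainder when divided by 5
We know it is not the case that m is divisible by 5.
By disjunctive syllogism, the other disjunct must be true.

m leaves a nonzero remainder when divided by 5


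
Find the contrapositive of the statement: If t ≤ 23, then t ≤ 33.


Original: If t ≤ 23, then t ≤ 33
Contrapositive: If ¬Q, then ¬P
Negate Q: not (t ≤ 33)
Negate P: not (t ≤ 23)

If not (t ≤ 33), then not (t ≤ 23).


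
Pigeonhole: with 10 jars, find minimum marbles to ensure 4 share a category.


Pigeonhole: to guarantee k in one of n categories, need (k-1)×n + 1.
k = 4, n = 10
Minimum = (4-1) × 10 + 1 = 3 × 10 + 1

31


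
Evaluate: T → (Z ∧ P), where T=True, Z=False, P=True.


T = True, Z = False, P = True
Expression: T → (Z ∧ P)
Step 1: Z ∧ P = False AND True = False
Step 2: T → (False) = True → False = False

False


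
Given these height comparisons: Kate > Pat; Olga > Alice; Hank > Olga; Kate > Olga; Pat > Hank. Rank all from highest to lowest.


Constraints: Kate > Pat; Olga > Alice; Hank > Olga; Kate > Olga; Pat > Hank
Method: at each step, the next-highest is the one remaining person who never appears on the smaller side of a constraint between remaining people.
  Step 1: remaining {Kate, Hank, Pat, Alice, Olga}; on the smaller side: {Hank, Pat, Alice, Olga} → Kate is next (Kate > Pat; Kate > Olga).
  Step 2: remaining {Hank, Pat, Alice, Olga}; on the smaller side: {Hank, Alice, Olga} → Pat is next (Pat > Hank).
  Step 3: remaining {Hank, Alice, Olga}; on the smaller side: {Alice, Olga} → Hank is next (Hank > Olga).
  Step 4: remaining {Alice, Olga}; on the smaller side: {Alice} → Olga is next (Olga > Alice).
  Step 5: only Alice remains → lowest.
Final ranking (highest to lowest):

Kate > Pat > Hank > Olga > Alice


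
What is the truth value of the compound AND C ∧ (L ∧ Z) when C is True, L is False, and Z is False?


C = True, L = False, Z = False
Step 1: L ∧ Z = False AND False = False
Step 2: C ∧ False = True AND False = False
AND is true only when ALL operands are true.

False


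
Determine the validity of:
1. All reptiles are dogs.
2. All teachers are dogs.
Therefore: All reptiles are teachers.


Premise 1: All reptiles are dogs.
Premise 2: All teachers are dogs.
Conclusion: All reptiles are teachers.
Fallacy: undistributed middle. dogs is predicate in both.
Counterexample: reptiles and teachers could be disjoint subsets of dogs.

Invalid


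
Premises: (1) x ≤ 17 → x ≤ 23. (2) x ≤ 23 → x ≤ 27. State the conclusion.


Hypothetical syllogism: P → Q, Q → R ⊢ P → R
Premise 1: x ≤ 17 → x ≤ 23
Premise 2: x ≤ 23 → x ≤ 27
Chain the implications: the middle term (x ≤ 23) links the two.
Conclusion: If x ≤ 17, then x ≤ 27.

If x ≤ 17, then x ≤ 27.


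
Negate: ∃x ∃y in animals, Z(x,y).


Original: ∃x ∃y Z(x,y)
Rule: ¬∀→∃, ¬∃→∀, negate predicate.
Negation: ∀x ∀y ¬Z(x,y)

∀x ∀y ¬Z(x,y)


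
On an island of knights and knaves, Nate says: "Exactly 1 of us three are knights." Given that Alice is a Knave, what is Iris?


Nate claims exactly 1 knights among Nate, Alice, Iris.
Given: Alice is a Knave.

Case 1: Nate is a Knight (tells truth)
  Then exactly 1 of the three are knights.
  Counting Nate, Alice: 1 knight(s) so far. Need 0 more → Iris = Knave.
Case 2: Nate is a Knave (lies)
  Then the count is NOT 1.
  If Iris = Knight, count = 1 = 1 → claim would be true, contradicts lie.
  If Iris = Knave, count = 0 ≠ 1 → lie confirmed ✓

Iris is a Knave.

Knave


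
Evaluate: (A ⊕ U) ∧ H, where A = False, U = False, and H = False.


A = False, U = False, H = False
Step 1: A ⊕ U = False XOR False = False
Step 2: False ∧ H = False AND False = False
XOR true when exactly one of A,U is true; then AND with H.

False


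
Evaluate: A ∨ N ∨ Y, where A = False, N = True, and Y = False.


A = False, N = True, Y = False
Step 1: A ∨ N = False OR True = True
Step 2: True ∨ Y = True OR False = True
OR is true when at least one operand is true.

True
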